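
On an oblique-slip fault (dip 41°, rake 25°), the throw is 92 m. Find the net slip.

dip-slip = throw / sin(dip) = 92 / sin(41°) = 140.2 m
net slip = dip-slip / sin(rake) = 140.2 / sin(25°) = 332 m

332 m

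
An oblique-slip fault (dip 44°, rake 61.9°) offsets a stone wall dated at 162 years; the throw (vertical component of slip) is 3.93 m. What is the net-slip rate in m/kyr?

39.6 m/kyr

dip-slip = throw / sin(dip) = 3.93 / sin(44°) = 5.657 m
net slip = dip-slip / sin(rake) = 5.657 / sin(61.9°) = 6.413 m
rate = 6.413 m / 162 years = 0.0396 m/yr = 39.6 m/kyr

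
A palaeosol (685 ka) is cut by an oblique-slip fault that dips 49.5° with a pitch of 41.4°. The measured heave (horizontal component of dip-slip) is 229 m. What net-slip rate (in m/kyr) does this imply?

0.778 m/kyr

dip-slip = heave / cos(dip) = 229 / cos(49.5°) = 352.6 m
net slip = dip-slip / sin(rake) = 352.6 / sin(41.4°) = 533.2 m
rate = 533.2 m / 685 ka = 0.000778 m/yr = 0.778 m/kyr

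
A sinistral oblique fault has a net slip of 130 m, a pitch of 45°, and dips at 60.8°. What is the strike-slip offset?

strike-slip = net slip × cos(rake) = 130 m × cos(45°) = 91.9 m

91.9 m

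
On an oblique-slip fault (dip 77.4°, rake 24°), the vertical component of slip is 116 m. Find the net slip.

dip-slip = throw / sin(dip) = 116 / sin(77.4°) = 118.9 m
net slip = dip-slip / sin(rake) = 118.9 / sin(24°) = 292 m

292 m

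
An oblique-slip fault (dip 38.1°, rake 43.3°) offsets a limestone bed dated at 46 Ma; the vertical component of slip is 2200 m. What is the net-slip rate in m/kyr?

0.113 m/kyr

dip-slip = throw / sin(dip) = 2200 / sin(38.1°) = 3565 m
net slip = dip-slip / sin(rake) = 3565 / sin(43.3°) = 5199 m
rate = 5199 m / 46 Ma = 0.000113 m/yr = 0.113 m/kyr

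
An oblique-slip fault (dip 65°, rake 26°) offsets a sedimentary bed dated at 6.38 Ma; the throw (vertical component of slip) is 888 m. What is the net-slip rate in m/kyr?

0.350 m/kyr

dip-slip = throw / sin(dip) = 888 / sin(65°) = 979.8 m
net slip = dip-slip / sin(rake) = 979.8 / sin(26°) = 2235 m
rate = 2235 m / 6.38 Ma = 0.000350 m/yr = 0.350 m/kyr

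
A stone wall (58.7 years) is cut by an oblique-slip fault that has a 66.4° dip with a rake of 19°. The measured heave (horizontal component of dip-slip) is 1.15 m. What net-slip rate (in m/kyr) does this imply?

150 m/kyr

dip-slip = heave / cos(dip) = 1.15 / cos(66.4°) = 2.872 m
net slip = dip-slip / sin(rake) = 2.872 / sin(19°) = 8.823 m
rate = 8.823 m / 58.7 years = 0.150 m/yr = 150 m/kyr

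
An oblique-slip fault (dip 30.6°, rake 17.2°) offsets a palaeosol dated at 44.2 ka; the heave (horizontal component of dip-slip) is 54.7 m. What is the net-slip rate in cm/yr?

0.486 cm/yr

dip-slip = heave / cos(dip) = 54.7 / cos(30.6°) = 63.55 m
net slip = dip-slip / sin(rake) = 63.55 / sin(17.2°) = 214.9 m
rate = 214.9 m / 44.2 ka = 0.00486 m/yr = 0.486 cm/yr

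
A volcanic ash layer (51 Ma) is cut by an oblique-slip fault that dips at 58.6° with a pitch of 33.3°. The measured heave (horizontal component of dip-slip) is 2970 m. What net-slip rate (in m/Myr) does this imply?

dip-slip = heave / cos(dip) = 2970 / cos(58.6°) = 5700 m
net slip = dip-slip / sin(rake) = 5700 / sin(33.3°) = 10380 m
rate = 10380 m / 51 Ma = 0.000204 m/yr = 204 m/Myr

204 m/Myr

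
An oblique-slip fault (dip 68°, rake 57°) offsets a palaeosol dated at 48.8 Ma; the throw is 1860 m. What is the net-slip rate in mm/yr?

dip-slip = throw / sin(dip) = 1860 / sin(68°) = 2006 m
net slip = dip-slip / sin(rake) = 2006 / sin(57°) = 2392 m
rate = 2392 m / 48.8 Ma = 0.0000490 m/yr = 0.0490 mm/yr

0.0490 mm/yr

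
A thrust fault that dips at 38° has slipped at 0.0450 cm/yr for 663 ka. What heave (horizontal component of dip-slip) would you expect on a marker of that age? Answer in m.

235 m

dip-slip = rate × time = 0.0450 cm/yr × 663 ka = 298.3 m
heave = dip-slip × cos(dip) = 298.3 × cos(38°) = 235 m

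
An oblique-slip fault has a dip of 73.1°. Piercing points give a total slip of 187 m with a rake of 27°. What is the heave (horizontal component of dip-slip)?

dip-slip = net slip × sin(rake) = 187 m × sin(27°) = 84.90 m
heave = dip-slip × cos(dip) = 84.90 × cos(73.1°) = 24.7 m

24.7 m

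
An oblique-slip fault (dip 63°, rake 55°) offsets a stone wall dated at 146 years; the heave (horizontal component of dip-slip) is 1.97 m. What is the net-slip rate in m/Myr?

36300 m/Myr

dip-slip = heave / cos(dip) = 1.97 / cos(63°) = 4.339 m
net slip = dip-slip / sin(rake) = 4.339 / sin(55°) = 5.297 m
rate = 5.297 m / 146 years = 0.0363 m/yr = 36300 m/Myr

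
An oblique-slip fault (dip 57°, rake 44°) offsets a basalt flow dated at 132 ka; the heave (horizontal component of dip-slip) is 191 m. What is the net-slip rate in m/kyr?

dip-slip = heave / cos(dip) = 191 / cos(57°) = 350.7 m
net slip = dip-slip / sin(rake) = 350.7 / sin(44°) = 504.8 m
rate = 504.8 m / 132 ka = 0.00382 m/yr = 3.82 m/kyr

3.82 m/kyr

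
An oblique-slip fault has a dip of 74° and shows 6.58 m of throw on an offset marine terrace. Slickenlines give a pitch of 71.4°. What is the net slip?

7.22 m

dip-slip = throw / sin(dip) = 6.58 / sin(74°) = 6.845 m
net slip = dip-slip / sin(rake) = 6.845 / sin(71.4°) = 7.22 m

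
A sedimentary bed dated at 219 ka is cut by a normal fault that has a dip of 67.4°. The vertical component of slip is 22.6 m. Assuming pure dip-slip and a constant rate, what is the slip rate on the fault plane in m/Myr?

112 m/Myr

dip-slip = throw / sin(dip) = 22.6 m / sin(67.4°) = 24.48 m
rate = 24.48 m / 219 ka = 0.000112 m/yr = 112 m/Myr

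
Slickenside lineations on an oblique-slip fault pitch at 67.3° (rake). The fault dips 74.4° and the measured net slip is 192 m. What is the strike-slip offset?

strike-slip = net slip × cos(rake) = 192 m × cos(67.3°) = 74.1 m

74.1 m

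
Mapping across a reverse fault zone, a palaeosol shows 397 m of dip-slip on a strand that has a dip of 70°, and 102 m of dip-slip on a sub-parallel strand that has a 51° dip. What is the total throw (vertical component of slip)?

452 m

throw_A = 397 × sin(70°) = 373.1 m
throw_B = 102 × sin(51°) = 79.27 m
total = 373.1 + 79.27 = 452 m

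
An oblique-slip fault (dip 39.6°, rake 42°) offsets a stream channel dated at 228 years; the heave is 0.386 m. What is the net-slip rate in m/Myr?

3280 m/Myr

dip-slip = heave / cos(dip) = 0.386 / cos(39.6°) = 0.5010 m
net slip = dip-slip / sin(rake) = 0.5010 / sin(42°) = 0.7487 m
rate = 0.7487 m / 228 years = 0.00328 m/yr = 3280 m/Myr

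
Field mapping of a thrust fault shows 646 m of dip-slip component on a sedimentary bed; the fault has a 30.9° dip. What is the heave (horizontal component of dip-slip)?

554 m

heave = dip-slip × cos(dip) = 646 m × cos(30.9°) = 554 m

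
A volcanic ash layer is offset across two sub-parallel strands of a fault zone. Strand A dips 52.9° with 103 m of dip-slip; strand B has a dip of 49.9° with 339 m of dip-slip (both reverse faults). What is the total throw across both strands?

341 m

throw_A = 103 × sin(52.9°) = 82.15 m
throw_B = 339 × sin(49.9°) = 259.3 m
total = 82.15 + 259.3 = 341 m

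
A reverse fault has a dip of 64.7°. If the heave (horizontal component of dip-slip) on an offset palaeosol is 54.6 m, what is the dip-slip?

128 m

dip-slip = heave / cos(dip) = 54.6 / cos(64.7°) = 128 m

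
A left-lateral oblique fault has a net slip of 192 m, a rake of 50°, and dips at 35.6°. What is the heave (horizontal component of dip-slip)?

dip-slip = net slip × sin(rake) = 192 m × sin(50°) = 147.1 m
heave = dip-slip × cos(dip) = 147.1 × cos(35.6°) = 120 m

120 m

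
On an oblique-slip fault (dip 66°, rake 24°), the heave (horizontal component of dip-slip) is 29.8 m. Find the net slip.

180 m

dip-slip = heave / cos(dip) = 29.8 / cos(66°) = 73.27 m
net slip = dip-slip / sin(rake) = 73.27 / sin(24°) = 180 m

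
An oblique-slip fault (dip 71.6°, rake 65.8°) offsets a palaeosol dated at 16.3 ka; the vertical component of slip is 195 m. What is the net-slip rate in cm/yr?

dip-slip = throw / sin(dip) = 195 / sin(71.6°) = 205.5 m
net slip = dip-slip / sin(rake) = 205.5 / sin(65.8°) = 225.3 m
rate = 225.3 m / 16.3 ka = 0.0138 m/yr = 1.38 cm/yr

1.38 cm/yr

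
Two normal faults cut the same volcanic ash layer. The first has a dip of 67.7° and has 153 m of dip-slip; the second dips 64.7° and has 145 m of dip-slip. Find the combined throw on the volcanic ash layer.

throw_A = 153 × sin(67.7°) = 141.6 m
throw_B = 145 × sin(64.7°) = 131.1 m
total = 141.6 + 131.1 = 273 m

273 m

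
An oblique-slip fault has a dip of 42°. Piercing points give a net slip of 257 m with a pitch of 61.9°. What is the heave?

168 m

dip-slip = net slip × sin(rake) = 257 m × sin(61.9°) = 226.7 m
heave = dip-slip × cos(dip) = 226.7 × cos(42°) = 168 m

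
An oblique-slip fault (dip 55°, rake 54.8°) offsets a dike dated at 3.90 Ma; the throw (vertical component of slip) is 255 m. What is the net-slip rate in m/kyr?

dip-slip = throw / sin(dip) = 255 / sin(55°) = 311.3 m
net slip = dip-slip / sin(rake) = 311.3 / sin(54.8°) = 381 m
rate = 381 m / 3.90 Ma = 0.0000977 m/yr = 0.0977 m/kyr

0.0977 m/kyr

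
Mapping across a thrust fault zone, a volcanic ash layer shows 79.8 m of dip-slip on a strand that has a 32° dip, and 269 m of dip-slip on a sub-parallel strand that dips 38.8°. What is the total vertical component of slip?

throw_A = 79.8 × sin(32°) = 42.29 m
throw_B = 269 × sin(38.8°) = 168.6 m
total = 42.29 + 168.6 = 211 m

211 m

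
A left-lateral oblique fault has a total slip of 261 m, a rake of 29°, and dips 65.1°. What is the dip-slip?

127 m

dip-slip = net slip × sin(rake) = 261 m × sin(29°) = 127 m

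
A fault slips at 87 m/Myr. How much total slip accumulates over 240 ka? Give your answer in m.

20.9 m

slip = rate × time = 87 m/Myr × 240 ka = 20.9 m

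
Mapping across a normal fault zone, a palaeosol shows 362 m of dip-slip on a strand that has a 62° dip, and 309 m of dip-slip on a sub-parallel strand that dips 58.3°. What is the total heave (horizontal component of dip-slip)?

heave_A = 362 × cos(62°) = 169.9 m
heave_B = 309 × cos(58.3°) = 162.4 m
total = 169.9 + 162.4 = 332 m

332 m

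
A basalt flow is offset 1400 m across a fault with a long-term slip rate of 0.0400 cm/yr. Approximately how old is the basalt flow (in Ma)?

3.50 Ma

age = offset / rate = 1400 m / (0.0400 cm/yr) = 3.5e+06 yr = 3.50 Ma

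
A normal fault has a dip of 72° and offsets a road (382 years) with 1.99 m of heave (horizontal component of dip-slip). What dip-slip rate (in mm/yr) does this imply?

dip-slip = heave / cos(dip) = 1.99 m / cos(72°) = 6.440 m
rate = 6.440 m / 382 years = 0.0169 m/yr = 16.9 mm/yr

16.9 mm/yr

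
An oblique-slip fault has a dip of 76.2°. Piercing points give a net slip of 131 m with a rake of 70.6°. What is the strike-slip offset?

strike-slip = net slip × cos(rake) = 131 m × cos(70.6°) = 43.5 m

43.5 m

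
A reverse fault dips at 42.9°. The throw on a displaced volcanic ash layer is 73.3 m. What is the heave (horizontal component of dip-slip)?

heave = throw / tan(dip) = 73.3 / tan(42.9°) = 78.9 m

78.9 m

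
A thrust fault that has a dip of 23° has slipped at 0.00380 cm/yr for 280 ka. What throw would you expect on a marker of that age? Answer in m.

dip-slip = rate × time = 0.00380 cm/yr × 280 ka = 10.64 m
throw = dip-slip × sin(dip) = 10.64 × sin(23°) = 4.16 m

4.16 m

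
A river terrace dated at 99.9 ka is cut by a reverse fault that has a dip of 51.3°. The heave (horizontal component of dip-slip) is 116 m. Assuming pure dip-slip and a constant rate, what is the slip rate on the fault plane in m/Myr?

dip-slip = heave / cos(dip) = 116 m / cos(51.3°) = 185.5 m
rate = 185.5 m / 99.9 ka = 0.00186 m/yr = 1860 m/Myr

1860 m/Myr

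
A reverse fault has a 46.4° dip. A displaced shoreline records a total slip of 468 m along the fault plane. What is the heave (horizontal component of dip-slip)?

heave = dip-slip × cos(dip) = 468 m × cos(46.4°) = 323 m

323 m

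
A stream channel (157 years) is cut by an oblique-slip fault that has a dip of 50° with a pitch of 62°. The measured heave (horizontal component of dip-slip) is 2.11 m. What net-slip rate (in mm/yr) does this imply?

23.7 mm/yr

dip-slip = heave / cos(dip) = 2.11 / cos(50°) = 3.283 m
net slip = dip-slip / sin(rake) = 3.283 / sin(62°) = 3.718 m
rate = 3.718 m / 157 years = 0.0237 m/yr = 23.7 mm/yr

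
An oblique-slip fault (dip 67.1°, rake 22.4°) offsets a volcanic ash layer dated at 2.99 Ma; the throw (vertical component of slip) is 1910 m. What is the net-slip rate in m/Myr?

1820 m/Myr

dip-slip = throw / sin(dip) = 1910 / sin(67.1°) = 2073 m
net slip = dip-slip / sin(rake) = 2073 / sin(22.4°) = 5441 m
rate = 5441 m / 2.99 Ma = 0.00182 m/yr = 1820 m/Myr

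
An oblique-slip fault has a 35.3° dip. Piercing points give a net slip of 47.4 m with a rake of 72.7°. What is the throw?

26.2 m

dip-slip = net slip × sin(rake) = 47.4 m × sin(72.7°) = 45.26 m
throw = dip-slip × sin(dip) = 45.26 × sin(35.3°) = 26.2 m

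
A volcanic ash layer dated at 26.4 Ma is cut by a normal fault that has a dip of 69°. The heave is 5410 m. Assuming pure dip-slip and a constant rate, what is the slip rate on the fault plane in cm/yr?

0.0572 cm/yr

dip-slip = heave / cos(dip) = 5410 m / cos(69°) = 15100 m
rate = 15100 m / 26.4 Ma = 0.000572 m/yr = 0.0572 cm/yr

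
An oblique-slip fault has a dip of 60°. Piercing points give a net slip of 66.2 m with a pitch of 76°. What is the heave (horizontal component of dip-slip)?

32.1 m

dip-slip = net slip × sin(rake) = 66.2 m × sin(76°) = 64.23 m
heave = dip-slip × cos(dip) = 64.23 × cos(60°) = 32.1 m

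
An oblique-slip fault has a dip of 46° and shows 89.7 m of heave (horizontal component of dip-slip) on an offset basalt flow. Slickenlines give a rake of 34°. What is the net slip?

231 m

dip-slip = heave / cos(dip) = 89.7 / cos(46°) = 129.1 m
net slip = dip-slip / sin(rake) = 129.1 / sin(34°) = 231 m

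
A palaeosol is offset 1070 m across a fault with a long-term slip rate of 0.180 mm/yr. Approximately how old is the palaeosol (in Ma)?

5.94 Ma

age = offset / rate = 1070 m / (0.180 mm/yr) = 5.94e+06 yr = 5.94 Ma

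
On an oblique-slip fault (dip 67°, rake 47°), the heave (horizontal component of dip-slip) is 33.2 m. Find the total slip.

116 m

dip-slip = heave / cos(dip) = 33.2 / cos(67°) = 84.97 m
net slip = dip-slip / sin(rake) = 84.97 / sin(47°) = 116 m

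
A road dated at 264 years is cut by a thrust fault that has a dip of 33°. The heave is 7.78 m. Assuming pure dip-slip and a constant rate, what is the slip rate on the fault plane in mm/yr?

35.1 mm/yr

dip-slip = heave / cos(dip) = 7.78 m / cos(33°) = 9.277 m
rate = 9.277 m / 264 years = 0.0351 m/yr = 35.1 mm/yr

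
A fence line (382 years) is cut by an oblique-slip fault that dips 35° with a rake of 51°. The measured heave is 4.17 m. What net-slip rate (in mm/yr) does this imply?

dip-slip = heave / cos(dip) = 4.17 / cos(35°) = 5.091 m
net slip = dip-slip / sin(rake) = 5.091 / sin(51°) = 6.550 m
rate = 6.550 m / 382 years = 0.0171 m/yr = 17.1 mm/yr

17.1 mm/yr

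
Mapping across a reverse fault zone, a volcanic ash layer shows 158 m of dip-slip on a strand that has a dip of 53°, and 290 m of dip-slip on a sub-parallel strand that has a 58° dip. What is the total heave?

heave_A = 158 × cos(53°) = 95.09 m
heave_B = 290 × cos(58°) = 153.7 m
total = 95.09 + 153.7 = 249 m

249 m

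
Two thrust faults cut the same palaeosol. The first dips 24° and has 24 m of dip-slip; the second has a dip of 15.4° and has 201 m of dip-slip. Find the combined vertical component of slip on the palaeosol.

63.1 m

throw_A = 24 × sin(24°) = 9.762 m
throw_B = 201 × sin(15.4°) = 53.38 m
total = 9.762 + 53.38 = 63.1 m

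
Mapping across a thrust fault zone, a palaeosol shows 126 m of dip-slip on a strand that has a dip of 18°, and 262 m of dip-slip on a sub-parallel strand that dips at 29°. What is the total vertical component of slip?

166 m

throw_A = 126 × sin(18°) = 38.94 m
throw_B = 262 × sin(29°) = 127 m
total = 38.94 + 127 = 166 m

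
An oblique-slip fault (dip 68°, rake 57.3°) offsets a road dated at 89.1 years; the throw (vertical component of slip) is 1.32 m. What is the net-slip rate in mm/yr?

dip-slip = throw / sin(dip) = 1.32 / sin(68°) = 1.424 m
net slip = dip-slip / sin(rake) = 1.424 / sin(57.3°) = 1.692 m
rate = 1.692 m / 89.1 years = 0.0190 m/yr = 19 mm/yr

19 mm/yr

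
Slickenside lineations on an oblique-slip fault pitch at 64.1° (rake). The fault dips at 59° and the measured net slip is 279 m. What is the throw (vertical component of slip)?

dip-slip = net slip × sin(rake) = 279 m × sin(64.1°) = 251 m
throw = dip-slip × sin(dip) = 251 × sin(59°) = 215 m

215 m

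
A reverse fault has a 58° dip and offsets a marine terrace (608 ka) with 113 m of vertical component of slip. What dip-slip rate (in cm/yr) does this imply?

0.0219 cm/yr

dip-slip = throw / sin(dip) = 113 m / sin(58°) = 133.2 m
rate = 133.2 m / 608 ka = 0.000219 m/yr = 0.0219 cm/yr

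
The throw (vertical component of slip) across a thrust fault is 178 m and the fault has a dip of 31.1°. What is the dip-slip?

345 m

dip-slip = throw / sin(dip) = 178 / sin(31.1°) = 345 m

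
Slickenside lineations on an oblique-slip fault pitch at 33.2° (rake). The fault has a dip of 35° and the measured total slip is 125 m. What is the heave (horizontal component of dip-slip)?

dip-slip = net slip × sin(rake) = 125 m × sin(33.2°) = 68.45 m
heave = dip-slip × cos(dip) = 68.45 × cos(35°) = 56.1 m

56.1 m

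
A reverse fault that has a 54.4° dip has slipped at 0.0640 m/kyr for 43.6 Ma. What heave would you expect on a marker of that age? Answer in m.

1620 m

dip-slip = rate × time = 0.0640 m/kyr × 43.6 Ma = 2790 m
heave = dip-slip × cos(dip) = 2790 × cos(54.4°) = 1620 m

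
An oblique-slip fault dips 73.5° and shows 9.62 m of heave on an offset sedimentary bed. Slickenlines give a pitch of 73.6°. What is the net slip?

35.3 m

dip-slip = heave / cos(dip) = 9.62 / cos(73.5°) = 33.87 m
net slip = dip-slip / sin(rake) = 33.87 / sin(73.6°) = 35.3 m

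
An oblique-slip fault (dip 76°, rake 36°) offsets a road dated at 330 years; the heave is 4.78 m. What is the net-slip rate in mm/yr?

102 mm/yr

dip-slip = heave / cos(dip) = 4.78 / cos(76°) = 19.76 m
net slip = dip-slip / sin(rake) = 19.76 / sin(36°) = 33.62 m
rate = 33.62 m / 330 years = 0.102 m/yr = 102 mm/yr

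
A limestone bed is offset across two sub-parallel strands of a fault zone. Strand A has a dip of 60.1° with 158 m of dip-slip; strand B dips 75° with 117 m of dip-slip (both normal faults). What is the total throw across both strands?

250 m

throw_A = 158 × sin(60.1°) = 137 m
throw_B = 117 × sin(75°) = 113 m
total = 137 + 113 = 250 m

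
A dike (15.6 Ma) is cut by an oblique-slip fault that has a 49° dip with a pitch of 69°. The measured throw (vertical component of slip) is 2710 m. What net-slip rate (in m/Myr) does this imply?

247 m/Myr

dip-slip = throw / sin(dip) = 2710 / sin(49°) = 3591 m
net slip = dip-slip / sin(rake) = 3591 / sin(69°) = 3846 m
rate = 3846 m / 15.6 Ma = 0.000247 m/yr = 247 m/Myr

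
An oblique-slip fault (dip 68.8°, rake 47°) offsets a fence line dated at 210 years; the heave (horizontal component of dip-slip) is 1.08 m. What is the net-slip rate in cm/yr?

1.94 cm/yr

dip-slip = heave / cos(dip) = 1.08 / cos(68.8°) = 2.987 m
net slip = dip-slip / sin(rake) = 2.987 / sin(47°) = 4.084 m
rate = 4.084 m / 210 years = 0.0194 m/yr = 1.94 cm/yr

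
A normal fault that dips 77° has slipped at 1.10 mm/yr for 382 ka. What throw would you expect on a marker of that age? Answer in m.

dip-slip = rate × time = 1.10 mm/yr × 382 ka = 420.2 m
throw = dip-slip × sin(dip) = 420.2 × sin(77°) = 409 m

409 m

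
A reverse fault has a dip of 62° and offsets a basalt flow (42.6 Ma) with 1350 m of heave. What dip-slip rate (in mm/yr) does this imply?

0.0675 mm/yr

dip-slip = heave / cos(dip) = 1350 m / cos(62°) = 2876 m
rate = 2876 m / 42.6 Ma = 0.0000675 m/yr = 0.0675 mm/yr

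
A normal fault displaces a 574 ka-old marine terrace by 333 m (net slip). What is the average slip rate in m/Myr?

580 m/Myr

rate = 333 m / 574 ka = 0.000580 m/yr = 580 m/Myr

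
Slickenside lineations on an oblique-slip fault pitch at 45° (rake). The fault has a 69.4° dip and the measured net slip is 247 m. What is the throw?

163 m

dip-slip = net slip × sin(rake) = 247 m × sin(45°) = 174.7 m
throw = dip-slip × sin(dip) = 174.7 × sin(69.4°) = 163 m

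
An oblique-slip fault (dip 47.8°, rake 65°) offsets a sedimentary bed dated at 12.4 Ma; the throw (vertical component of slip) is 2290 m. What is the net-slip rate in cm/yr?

dip-slip = throw / sin(dip) = 2290 / sin(47.8°) = 3091 m
net slip = dip-slip / sin(rake) = 3091 / sin(65°) = 3411 m
rate = 3411 m / 12.4 Ma = 0.000275 m/yr = 0.0275 cm/yr

0.0275 cm/yr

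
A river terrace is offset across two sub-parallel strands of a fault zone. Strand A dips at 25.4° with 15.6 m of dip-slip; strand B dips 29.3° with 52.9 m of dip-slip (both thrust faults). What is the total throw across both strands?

32.6 m

throw_A = 15.6 × sin(25.4°) = 6.691 m
throw_B = 52.9 × sin(29.3°) = 25.89 m
total = 6.691 + 25.89 = 32.6 m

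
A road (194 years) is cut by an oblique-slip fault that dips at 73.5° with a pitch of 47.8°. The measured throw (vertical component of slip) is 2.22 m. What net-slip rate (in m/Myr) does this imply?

16100 m/Myr

dip-slip = throw / sin(dip) = 2.22 / sin(73.5°) = 2.315 m
net slip = dip-slip / sin(rake) = 2.315 / sin(47.8°) = 3.125 m
rate = 3.125 m / 194 years = 0.0161 m/yr = 16100 m/Myr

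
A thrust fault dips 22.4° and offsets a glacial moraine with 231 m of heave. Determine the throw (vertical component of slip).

95.2 m

throw = heave × tan(dip) = 231 × tan(22.4°) = 95.2 m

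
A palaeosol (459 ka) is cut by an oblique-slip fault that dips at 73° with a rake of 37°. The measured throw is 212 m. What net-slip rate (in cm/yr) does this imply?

0.0803 cm/yr

dip-slip = throw / sin(dip) = 212 / sin(73°) = 221.7 m
net slip = dip-slip / sin(rake) = 221.7 / sin(37°) = 368.4 m
rate = 368.4 m / 459 ka = 0.000803 m/yr = 0.0803 cm/yr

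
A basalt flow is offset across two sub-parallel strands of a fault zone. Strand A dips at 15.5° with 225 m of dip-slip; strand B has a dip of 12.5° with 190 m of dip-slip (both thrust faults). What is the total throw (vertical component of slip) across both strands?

101 m

throw_A = 225 × sin(15.5°) = 60.13 m
throw_B = 190 × sin(12.5°) = 41.12 m
total = 60.13 + 41.12 = 101 m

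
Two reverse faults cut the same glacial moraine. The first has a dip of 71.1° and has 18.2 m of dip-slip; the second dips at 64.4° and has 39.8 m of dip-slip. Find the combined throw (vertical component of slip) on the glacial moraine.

53.1 m

throw_A = 18.2 × sin(71.1°) = 17.22 m
throw_B = 39.8 × sin(64.4°) = 35.89 m
total = 17.22 + 35.89 = 53.1 m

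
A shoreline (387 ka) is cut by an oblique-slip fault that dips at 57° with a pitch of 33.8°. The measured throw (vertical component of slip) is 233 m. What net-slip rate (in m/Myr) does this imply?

1290 m/Myr

dip-slip = throw / sin(dip) = 233 / sin(57°) = 277.8 m
net slip = dip-slip / sin(rake) = 277.8 / sin(33.8°) = 499.4 m
rate = 499.4 m / 387 ka = 0.00129 m/yr = 1290 m/Myr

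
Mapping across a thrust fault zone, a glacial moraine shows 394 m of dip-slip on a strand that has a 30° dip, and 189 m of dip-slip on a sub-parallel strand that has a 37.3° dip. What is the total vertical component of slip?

312 m

throw_A = 394 × sin(30°) = 197 m
throw_B = 189 × sin(37.3°) = 114.5 m
total = 197 + 114.5 = 312 m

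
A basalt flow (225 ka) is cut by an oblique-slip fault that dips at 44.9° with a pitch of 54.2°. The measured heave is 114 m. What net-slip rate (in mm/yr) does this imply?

dip-slip = heave / cos(dip) = 114 / cos(44.9°) = 160.9 m
net slip = dip-slip / sin(rake) = 160.9 / sin(54.2°) = 198.4 m
rate = 198.4 m / 225 ka = 0.000882 m/yr = 0.882 mm/yr

0.882 mm/yr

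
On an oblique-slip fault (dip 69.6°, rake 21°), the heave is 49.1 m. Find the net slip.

dip-slip = heave / cos(dip) = 49.1 / cos(69.6°) = 140.9 m
net slip = dip-slip / sin(rake) = 140.9 / sin(21°) = 393 m

393 m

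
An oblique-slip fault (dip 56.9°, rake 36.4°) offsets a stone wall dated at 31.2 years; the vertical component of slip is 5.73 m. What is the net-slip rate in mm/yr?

dip-slip = throw / sin(dip) = 5.73 / sin(56.9°) = 6.840 m
net slip = dip-slip / sin(rake) = 6.840 / sin(36.4°) = 11.53 m
rate = 11.53 m / 31.2 years = 0.369 m/yr = 369 mm/yr

369 mm/yr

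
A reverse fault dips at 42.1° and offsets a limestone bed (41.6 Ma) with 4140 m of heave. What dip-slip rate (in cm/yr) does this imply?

dip-slip = heave / cos(dip) = 4140 m / cos(42.1°) = 5580 m
rate = 5580 m / 41.6 Ma = 0.000134 m/yr = 0.0134 cm/yr

0.0134 cm/yr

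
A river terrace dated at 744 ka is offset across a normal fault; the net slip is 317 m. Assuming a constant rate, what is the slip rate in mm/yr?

0.426 mm/yr

rate = 317 m / 744 ka = 0.000426 m/yr = 0.426 mm/yr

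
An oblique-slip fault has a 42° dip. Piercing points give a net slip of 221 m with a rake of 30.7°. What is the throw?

75.5 m

dip-slip = net slip × sin(rake) = 221 m × sin(30.7°) = 112.8 m
throw = dip-slip × sin(dip) = 112.8 × sin(42°) = 75.5 m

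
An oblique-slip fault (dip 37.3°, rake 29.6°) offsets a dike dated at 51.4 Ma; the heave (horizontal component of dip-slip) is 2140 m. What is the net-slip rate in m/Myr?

106 m/Myr

dip-slip = heave / cos(dip) = 2140 / cos(37.3°) = 2690 m
net slip = dip-slip / sin(rake) = 2690 / sin(29.6°) = 5446 m
rate = 5446 m / 51.4 Ma = 0.000106 m/yr = 106 m/Myr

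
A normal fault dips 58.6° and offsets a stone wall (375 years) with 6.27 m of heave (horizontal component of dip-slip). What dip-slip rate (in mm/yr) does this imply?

dip-slip = heave / cos(dip) = 6.27 m / cos(58.6°) = 12.03 m
rate = 12.03 m / 375 years = 0.0321 m/yr = 32.1 mm/yr

32.1 mm/yr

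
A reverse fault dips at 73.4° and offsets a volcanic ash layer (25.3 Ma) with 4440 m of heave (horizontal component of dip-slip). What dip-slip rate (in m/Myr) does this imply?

dip-slip = heave / cos(dip) = 4440 m / cos(73.4°) = 15540 m
rate = 15540 m / 25.3 Ma = 0.000614 m/yr = 614 m/Myr

614 m/Myr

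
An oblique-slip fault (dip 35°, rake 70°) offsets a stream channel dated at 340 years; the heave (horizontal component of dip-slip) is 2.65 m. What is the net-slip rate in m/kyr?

10.1 m/kyr

dip-slip = heave / cos(dip) = 2.65 / cos(35°) = 3.235 m
net slip = dip-slip / sin(rake) = 3.235 / sin(70°) = 3.443 m
rate = 3.443 m / 340 years = 0.0101 m/yr = 10.1 m/kyr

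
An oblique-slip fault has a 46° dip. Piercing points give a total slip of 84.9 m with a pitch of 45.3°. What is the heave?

41.9 m

dip-slip = net slip × sin(rake) = 84.9 m × sin(45.3°) = 60.35 m
heave = dip-slip × cos(dip) = 60.35 × cos(46°) = 41.9 m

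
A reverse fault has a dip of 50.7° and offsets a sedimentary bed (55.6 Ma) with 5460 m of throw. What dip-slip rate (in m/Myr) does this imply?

127 m/Myr

dip-slip = throw / sin(dip) = 5460 m / sin(50.7°) = 7056 m
rate = 7056 m / 55.6 Ma = 0.000127 m/yr = 127 m/Myr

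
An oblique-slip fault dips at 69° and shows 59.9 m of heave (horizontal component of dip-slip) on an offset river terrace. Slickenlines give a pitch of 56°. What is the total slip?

dip-slip = heave / cos(dip) = 59.9 / cos(69°) = 167.1 m
net slip = dip-slip / sin(rake) = 167.1 / sin(56°) = 202 m

202 m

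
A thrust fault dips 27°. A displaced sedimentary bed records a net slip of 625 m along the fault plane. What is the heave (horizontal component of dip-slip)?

557 m

heave = dip-slip × cos(dip) = 625 m × cos(27°) = 557 m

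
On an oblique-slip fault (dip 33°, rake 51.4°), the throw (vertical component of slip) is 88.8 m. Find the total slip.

dip-slip = throw / sin(dip) = 88.8 / sin(33°) = 163 m
net slip = dip-slip / sin(rake) = 163 / sin(51.4°) = 209 m

209 m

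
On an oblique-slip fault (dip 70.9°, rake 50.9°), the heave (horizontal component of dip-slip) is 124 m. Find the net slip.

dip-slip = heave / cos(dip) = 124 / cos(70.9°) = 379 m
net slip = dip-slip / sin(rake) = 379 / sin(50.9°) = 488 m

488 m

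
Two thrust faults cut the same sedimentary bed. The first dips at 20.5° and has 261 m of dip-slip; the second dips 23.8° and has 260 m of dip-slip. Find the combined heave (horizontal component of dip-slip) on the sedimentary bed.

482 m

heave_A = 261 × cos(20.5°) = 244.5 m
heave_B = 260 × cos(23.8°) = 237.9 m
total = 244.5 + 237.9 = 482 m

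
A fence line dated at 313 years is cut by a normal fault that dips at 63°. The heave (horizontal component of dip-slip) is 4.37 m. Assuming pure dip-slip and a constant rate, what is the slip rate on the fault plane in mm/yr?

dip-slip = heave / cos(dip) = 4.37 m / cos(63°) = 9.626 m
rate = 9.626 m / 313 years = 0.0308 m/yr = 30.8 mm/yr

30.8 mm/yr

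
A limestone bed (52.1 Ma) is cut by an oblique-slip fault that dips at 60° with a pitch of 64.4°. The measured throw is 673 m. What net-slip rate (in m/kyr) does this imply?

0.0165 m/kyr

dip-slip = throw / sin(dip) = 673 / sin(60°) = 777.1 m
net slip = dip-slip / sin(rake) = 777.1 / sin(64.4°) = 861.7 m
rate = 861.7 m / 52.1 Ma = 0.0000165 m/yr = 0.0165 m/kyr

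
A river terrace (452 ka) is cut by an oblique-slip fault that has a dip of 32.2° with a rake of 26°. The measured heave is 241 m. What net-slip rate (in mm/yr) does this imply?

1.44 mm/yr

dip-slip = heave / cos(dip) = 241 / cos(32.2°) = 284.8 m
net slip = dip-slip / sin(rake) = 284.8 / sin(26°) = 649.7 m
rate = 649.7 m / 452 ka = 0.00144 m/yr = 1.44 mm/yr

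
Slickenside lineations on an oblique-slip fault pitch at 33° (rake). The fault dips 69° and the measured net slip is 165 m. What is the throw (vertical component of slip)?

83.9 m

dip-slip = net slip × sin(rake) = 165 m × sin(33°) = 89.87 m
throw = dip-slip × sin(dip) = 89.87 × sin(69°) = 83.9 m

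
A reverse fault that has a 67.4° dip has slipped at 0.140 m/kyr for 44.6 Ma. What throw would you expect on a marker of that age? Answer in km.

dip-slip = rate × time = 0.140 m/kyr × 44.6 Ma = 6244 m
throw = dip-slip × sin(dip) = 6244 × sin(67.4°) = 5760 m = 5.76 km

5.76 km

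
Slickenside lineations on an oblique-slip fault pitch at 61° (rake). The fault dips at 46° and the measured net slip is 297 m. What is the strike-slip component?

strike-slip = net slip × cos(rake) = 297 m × cos(61°) = 144 m

144 m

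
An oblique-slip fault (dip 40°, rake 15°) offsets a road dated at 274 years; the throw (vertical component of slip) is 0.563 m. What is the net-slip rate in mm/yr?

dip-slip = throw / sin(dip) = 0.563 / sin(40°) = 0.8759 m
net slip = dip-slip / sin(rake) = 0.8759 / sin(15°) = 3.384 m
rate = 3.384 m / 274 years = 0.0124 m/yr = 12.4 mm/yr

12.4 mm/yr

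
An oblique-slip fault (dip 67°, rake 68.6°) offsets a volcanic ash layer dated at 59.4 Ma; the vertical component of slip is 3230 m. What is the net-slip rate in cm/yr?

0.00634 cm/yr

dip-slip = throw / sin(dip) = 3230 / sin(67°) = 3509 m
net slip = dip-slip / sin(rake) = 3509 / sin(68.6°) = 3769 m
rate = 3769 m / 59.4 Ma = 0.0000634 m/yr = 0.00634 cm/yr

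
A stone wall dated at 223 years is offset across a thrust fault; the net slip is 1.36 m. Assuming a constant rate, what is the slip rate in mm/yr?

6.10 mm/yr

rate = 1.36 m / 223 years = 0.00610 m/yr = 6.10 mm/yr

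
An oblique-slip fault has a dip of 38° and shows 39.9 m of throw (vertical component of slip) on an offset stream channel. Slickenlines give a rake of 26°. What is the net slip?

dip-slip = throw / sin(dip) = 39.9 / sin(38°) = 64.81 m
net slip = dip-slip / sin(rake) = 64.81 / sin(26°) = 148 m

148 m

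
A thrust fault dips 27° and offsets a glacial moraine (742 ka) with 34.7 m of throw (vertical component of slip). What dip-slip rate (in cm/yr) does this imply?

dip-slip = throw / sin(dip) = 34.7 m / sin(27°) = 76.43 m
rate = 76.43 m / 742 ka = 0.000103 m/yr = 0.0103 cm/yr

0.0103 cm/yr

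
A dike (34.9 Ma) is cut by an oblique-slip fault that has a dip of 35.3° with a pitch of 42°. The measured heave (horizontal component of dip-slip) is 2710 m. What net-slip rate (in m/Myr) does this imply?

142 m/Myr

dip-slip = heave / cos(dip) = 2710 / cos(35.3°) = 3321 m
net slip = dip-slip / sin(rake) = 3321 / sin(42°) = 4962 m
rate = 4962 m / 34.9 Ma = 0.000142 m/yr = 142 m/Myr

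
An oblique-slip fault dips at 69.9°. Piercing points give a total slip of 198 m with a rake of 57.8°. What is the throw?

157 m

dip-slip = net slip × sin(rake) = 198 m × sin(57.8°) = 167.5 m
throw = dip-slip × sin(dip) = 167.5 × sin(69.9°) = 157 m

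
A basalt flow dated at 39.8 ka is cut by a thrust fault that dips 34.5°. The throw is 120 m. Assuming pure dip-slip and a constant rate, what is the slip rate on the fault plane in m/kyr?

5.32 m/kyr

dip-slip = throw / sin(dip) = 120 m / sin(34.5°) = 211.9 m
rate = 211.9 m / 39.8 ka = 0.00532 m/yr = 5.32 m/kyr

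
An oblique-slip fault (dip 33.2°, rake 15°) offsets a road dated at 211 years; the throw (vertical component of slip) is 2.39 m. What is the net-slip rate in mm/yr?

dip-slip = throw / sin(dip) = 2.39 / sin(33.2°) = 4.365 m
net slip = dip-slip / sin(rake) = 4.365 / sin(15°) = 16.86 m
rate = 16.86 m / 211 years = 0.0799 m/yr = 79.9 mm/yr

79.9 mm/yr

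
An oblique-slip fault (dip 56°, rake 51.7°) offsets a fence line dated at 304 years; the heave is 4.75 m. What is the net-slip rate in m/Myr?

dip-slip = heave / cos(dip) = 4.75 / cos(56°) = 8.494 m
net slip = dip-slip / sin(rake) = 8.494 / sin(51.7°) = 10.82 m
rate = 10.82 m / 304 years = 0.0356 m/yr = 35600 m/Myr

35600 m/Myr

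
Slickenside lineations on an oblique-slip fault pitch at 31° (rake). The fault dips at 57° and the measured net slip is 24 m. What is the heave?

dip-slip = net slip × sin(rake) = 24 m × sin(31°) = 12.36 m
heave = dip-slip × cos(dip) = 12.36 × cos(57°) = 6.73 m

6.73 m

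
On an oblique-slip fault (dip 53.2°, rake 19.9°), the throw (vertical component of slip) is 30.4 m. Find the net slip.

dip-slip = throw / sin(dip) = 30.4 / sin(53.2°) = 37.97 m
net slip = dip-slip / sin(rake) = 37.97 / sin(19.9°) = 112 m

112 m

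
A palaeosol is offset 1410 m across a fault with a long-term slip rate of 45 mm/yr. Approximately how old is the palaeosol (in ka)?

31.3 ka

age = offset / rate = 1410 m / (45 mm/yr) = 31300 yr = 31.3 ka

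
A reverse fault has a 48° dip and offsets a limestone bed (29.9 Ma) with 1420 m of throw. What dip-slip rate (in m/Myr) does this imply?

63.9 m/Myr

dip-slip = throw / sin(dip) = 1420 m / sin(48°) = 1911 m
rate = 1911 m / 29.9 Ma = 0.0000639 m/yr = 63.9 m/Myr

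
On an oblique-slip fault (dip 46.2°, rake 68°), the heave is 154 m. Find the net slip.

dip-slip = heave / cos(dip) = 154 / cos(46.2°) = 222.5 m
net slip = dip-slip / sin(rake) = 222.5 / sin(68°) = 240 m

240 m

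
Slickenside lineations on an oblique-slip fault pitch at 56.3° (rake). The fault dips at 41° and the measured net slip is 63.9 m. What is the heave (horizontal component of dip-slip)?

dip-slip = net slip × sin(rake) = 63.9 m × sin(56.3°) = 53.16 m
heave = dip-slip × cos(dip) = 53.16 × cos(41°) = 40.1 m

40.1 m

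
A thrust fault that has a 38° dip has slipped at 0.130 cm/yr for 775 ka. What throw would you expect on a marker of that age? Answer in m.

620 m

dip-slip = rate × time = 0.130 cm/yr × 775 ka = 1008 m
throw = dip-slip × sin(dip) = 1008 × sin(38°) = 620 m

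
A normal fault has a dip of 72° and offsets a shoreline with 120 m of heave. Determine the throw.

369 m

throw = heave × tan(dip) = 120 × tan(72°) = 369 m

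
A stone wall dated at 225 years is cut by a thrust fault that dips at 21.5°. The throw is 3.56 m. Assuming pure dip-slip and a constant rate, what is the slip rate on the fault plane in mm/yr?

dip-slip = throw / sin(dip) = 3.56 m / sin(21.5°) = 9.713 m
rate = 9.713 m / 225 years = 0.0432 m/yr = 43.2 mm/yr

43.2 mm/yr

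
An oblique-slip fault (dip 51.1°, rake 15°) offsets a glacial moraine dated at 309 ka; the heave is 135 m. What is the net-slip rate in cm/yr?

0.269 cm/yr

dip-slip = heave / cos(dip) = 135 / cos(51.1°) = 215 m
net slip = dip-slip / sin(rake) = 215 / sin(15°) = 830.6 m
rate = 830.6 m / 309 ka = 0.00269 m/yr = 0.269 cm/yr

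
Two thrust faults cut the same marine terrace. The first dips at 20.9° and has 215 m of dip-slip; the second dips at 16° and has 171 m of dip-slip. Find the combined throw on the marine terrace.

throw_A = 215 × sin(20.9°) = 76.70 m
throw_B = 171 × sin(16°) = 47.13 m
total = 76.70 + 47.13 = 124 m

124 m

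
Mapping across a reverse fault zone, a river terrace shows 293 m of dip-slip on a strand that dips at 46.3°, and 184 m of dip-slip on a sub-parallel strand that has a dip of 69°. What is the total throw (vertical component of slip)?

384 m

throw_A = 293 × sin(46.3°) = 211.8 m
throw_B = 184 × sin(69°) = 171.8 m
total = 211.8 + 171.8 = 384 m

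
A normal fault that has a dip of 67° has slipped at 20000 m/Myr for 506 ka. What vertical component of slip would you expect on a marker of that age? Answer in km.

9.32 km

dip-slip = rate × time = 20000 m/Myr × 506 ka = 10120 m
throw = dip-slip × sin(dip) = 10120 × sin(67°) = 9320 m = 9.32 km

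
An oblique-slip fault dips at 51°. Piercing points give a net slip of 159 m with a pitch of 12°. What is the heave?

dip-slip = net slip × sin(rake) = 159 m × sin(12°) = 33.06 m
heave = dip-slip × cos(dip) = 33.06 × cos(51°) = 20.8 m

20.8 m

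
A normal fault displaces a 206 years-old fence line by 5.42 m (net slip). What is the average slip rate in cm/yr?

rate = 5.42 m / 206 years = 0.0263 m/yr = 2.63 cm/yr

2.63 cm/yr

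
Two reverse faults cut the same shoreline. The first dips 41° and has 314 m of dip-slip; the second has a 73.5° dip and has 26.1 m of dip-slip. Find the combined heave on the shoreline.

244 m

heave_A = 314 × cos(41°) = 237 m
heave_B = 26.1 × cos(73.5°) = 7.413 m
total = 237 + 7.413 = 244 m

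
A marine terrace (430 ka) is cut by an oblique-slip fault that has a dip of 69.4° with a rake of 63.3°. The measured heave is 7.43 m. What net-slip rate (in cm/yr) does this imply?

dip-slip = heave / cos(dip) = 7.43 / cos(69.4°) = 21.12 m
net slip = dip-slip / sin(rake) = 21.12 / sin(63.3°) = 23.64 m
rate = 23.64 m / 430 ka = 0.0000550 m/yr = 0.00550 cm/yr

0.00550 cm/yr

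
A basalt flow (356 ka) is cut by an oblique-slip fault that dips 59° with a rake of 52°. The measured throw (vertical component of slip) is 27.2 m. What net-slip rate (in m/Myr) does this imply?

113 m/Myr

dip-slip = throw / sin(dip) = 27.2 / sin(59°) = 31.73 m
net slip = dip-slip / sin(rake) = 31.73 / sin(52°) = 40.27 m
rate = 40.27 m / 356 ka = 0.000113 m/yr = 113 m/Myr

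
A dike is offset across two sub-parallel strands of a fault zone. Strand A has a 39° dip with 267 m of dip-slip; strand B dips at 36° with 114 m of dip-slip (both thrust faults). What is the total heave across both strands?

300 m

heave_A = 267 × cos(39°) = 207.5 m
heave_B = 114 × cos(36°) = 92.23 m
total = 207.5 + 92.23 = 300 m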